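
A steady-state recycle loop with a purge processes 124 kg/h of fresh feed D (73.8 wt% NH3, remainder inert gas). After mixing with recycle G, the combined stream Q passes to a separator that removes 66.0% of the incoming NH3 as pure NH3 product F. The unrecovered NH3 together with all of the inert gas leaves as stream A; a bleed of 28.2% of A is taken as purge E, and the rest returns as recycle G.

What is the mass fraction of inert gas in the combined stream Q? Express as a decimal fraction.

0.4876

inert gas enters only via D and leaves only via the purge: 124×0.262 = 0.282×(inert gas in A), and the separator passes all inert gas, so inert gas in Q = inert gas in A = 115.21 kg/h.
NH3 in Q: m_A = 124×0.738 + (1−0.282)·(1−0.660)·m_A, so m_A = 91.512/0.7559 = 121.07 kg/h.
Q = 121.07 + 115.21 = 236.27 kg/h.
inert gas fraction in Q = 115.21/236.27 = 0.4876.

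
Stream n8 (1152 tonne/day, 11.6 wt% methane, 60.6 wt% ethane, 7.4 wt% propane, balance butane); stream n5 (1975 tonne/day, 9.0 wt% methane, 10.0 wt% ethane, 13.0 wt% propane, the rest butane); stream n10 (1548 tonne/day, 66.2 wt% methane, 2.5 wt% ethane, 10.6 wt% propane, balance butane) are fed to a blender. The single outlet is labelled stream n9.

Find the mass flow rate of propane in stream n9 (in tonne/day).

506.1 tonne/day

propane out = propane in = 1152×0.074 + 1975×0.130 + 1548×0.106 = 506.09 tonne/day.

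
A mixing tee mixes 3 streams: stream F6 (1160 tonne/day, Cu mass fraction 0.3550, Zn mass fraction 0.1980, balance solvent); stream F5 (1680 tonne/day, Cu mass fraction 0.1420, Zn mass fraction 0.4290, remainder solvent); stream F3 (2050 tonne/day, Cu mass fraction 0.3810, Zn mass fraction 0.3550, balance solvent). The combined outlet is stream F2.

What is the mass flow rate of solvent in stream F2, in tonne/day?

1780 tonne/day

solvent out = solvent in = 1160×0.447 + 1680×0.429 + 2050×0.264 = 1780.4 tonne/day.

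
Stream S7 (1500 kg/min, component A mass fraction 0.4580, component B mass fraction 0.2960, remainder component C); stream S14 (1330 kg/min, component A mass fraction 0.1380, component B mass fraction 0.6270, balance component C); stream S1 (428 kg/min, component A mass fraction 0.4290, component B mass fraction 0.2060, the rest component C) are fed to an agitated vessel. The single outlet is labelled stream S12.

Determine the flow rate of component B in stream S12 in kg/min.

component B out = component B in = 1500×0.296 + 1330×0.627 + 428×0.206 = 1366.1 kg/min.

1366 kg/min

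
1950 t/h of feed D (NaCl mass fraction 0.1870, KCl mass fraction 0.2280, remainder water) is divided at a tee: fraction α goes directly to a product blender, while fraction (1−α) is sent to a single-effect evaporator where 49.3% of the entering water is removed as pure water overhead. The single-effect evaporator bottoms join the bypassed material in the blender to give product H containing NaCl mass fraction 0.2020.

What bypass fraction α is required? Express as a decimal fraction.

All 1950×0.187 = 364.65 t/h of NaCl reaches H, so H = 364.65/0.202 = 1805.2 t/h and vapour = 144.8 t/h.
The evaporator receives (1−α)·1950 of feed at 0.585 water and removes 0.493 of that water:
0.493×0.585×(1−α)×1950 = 144.8
(1−α) = 144.8/562.39 = 0.2575;  α = 0.7425.

0.743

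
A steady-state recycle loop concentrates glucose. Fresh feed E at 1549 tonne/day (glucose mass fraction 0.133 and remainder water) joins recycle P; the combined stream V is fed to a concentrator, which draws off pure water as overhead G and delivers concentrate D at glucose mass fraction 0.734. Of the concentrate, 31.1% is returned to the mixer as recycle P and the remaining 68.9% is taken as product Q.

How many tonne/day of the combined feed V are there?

Overall glucose balance (none leaves overhead): glucose in fresh feed = glucose in product, i.e. 1549×0.133 = (1−0.311)·D·0.734.
D = 206.02/(0.734×0.689) = 407.37 tonne/day.
Recycle P = 0.311×407.37 = 126.69 tonne/day.
Combined feed V = 1549 + 126.69 = 1675.7 tonne/day.

1676 tonne/day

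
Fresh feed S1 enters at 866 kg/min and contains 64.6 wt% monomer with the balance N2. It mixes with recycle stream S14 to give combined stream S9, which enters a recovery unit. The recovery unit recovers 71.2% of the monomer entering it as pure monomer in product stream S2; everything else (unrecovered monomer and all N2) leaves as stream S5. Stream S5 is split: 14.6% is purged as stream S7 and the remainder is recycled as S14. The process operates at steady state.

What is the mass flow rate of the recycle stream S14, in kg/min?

N2 enters only via S1 and leaves only via the purge: 866×0.354 = 0.146×(N2 in S5), and the recovery unit passes all N2, so N2 in S9 = N2 in S5 = 2099.8 kg/min.
monomer in S9: m_A = 866×0.646 + (1−0.146)·(1−0.712)·m_A, so m_A = 559.44/0.7540 = 741.91 kg/min.
S5 = (1−0.712)×741.91 + 2099.8 = 2313.4 kg/min.
Recycle S14 = (1−0.146)×2313.4 = 1975.7 kg/min.

1976 kg/min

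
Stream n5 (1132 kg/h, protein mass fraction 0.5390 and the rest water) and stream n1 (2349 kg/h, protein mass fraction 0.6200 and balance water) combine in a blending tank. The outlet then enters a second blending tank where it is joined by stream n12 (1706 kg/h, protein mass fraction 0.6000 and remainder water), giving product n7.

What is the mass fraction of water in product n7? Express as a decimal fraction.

Overall, product flow = 5187 kg/h.
water in = 1132×0.461 + 2349×0.380 + 1706×0.400 = 2096.9 kg/h.
water fraction in n7 = 0.4043.

0.4043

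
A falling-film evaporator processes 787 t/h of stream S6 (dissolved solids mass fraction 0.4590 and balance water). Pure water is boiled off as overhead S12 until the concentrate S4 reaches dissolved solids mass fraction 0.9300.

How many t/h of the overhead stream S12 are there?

dissolved solids is conserved: 787×0.459 = 361.23 t/h all reports to the concentrate.
Concentrate = 361.23/(target fraction) = 388.42 t/h.
Overhead = 787 − 388.42 = 398.58 t/h.

398.6 t/h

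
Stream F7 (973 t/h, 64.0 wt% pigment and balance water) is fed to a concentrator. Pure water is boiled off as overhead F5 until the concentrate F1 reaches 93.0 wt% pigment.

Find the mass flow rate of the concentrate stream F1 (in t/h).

669.6 t/h

pigment is conserved: 973×0.640 = 622.72 t/h all reports to the concentrate.
Concentrate = 622.72/(target fraction) = 669.59 t/h.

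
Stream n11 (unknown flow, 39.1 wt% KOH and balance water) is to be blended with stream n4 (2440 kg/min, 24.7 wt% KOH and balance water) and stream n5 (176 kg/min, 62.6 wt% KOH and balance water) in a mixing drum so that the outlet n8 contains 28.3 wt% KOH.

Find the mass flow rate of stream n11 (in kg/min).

254.4 kg/min

Let n11 be the unknown flow. Total out = 2616 + n11.
KOH balance: 712.86 + 0.391·n11 = 0.283·(2616 + n11)
(0.391 − 0.283)·n11 = 0.283×2616 − 712.86 = 27.472
n11 = 27.472 / 0.108 = 254.37 kg/min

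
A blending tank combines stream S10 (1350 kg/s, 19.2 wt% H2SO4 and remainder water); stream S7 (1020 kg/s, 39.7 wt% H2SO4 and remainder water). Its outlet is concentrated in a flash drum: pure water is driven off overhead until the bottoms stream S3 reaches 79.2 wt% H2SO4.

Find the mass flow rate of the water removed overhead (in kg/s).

H2SO4 entering = 1350×0.192 + 1020×0.397 = 664.14 kg/s.
All H2SO4 reports to S3, so S3 = 664.14/0.792 = 838.56 kg/s.
Total feed = 2370 kg/s; overhead = 2370 − 838.56 = 1531.4 kg/s.

1531 kg/s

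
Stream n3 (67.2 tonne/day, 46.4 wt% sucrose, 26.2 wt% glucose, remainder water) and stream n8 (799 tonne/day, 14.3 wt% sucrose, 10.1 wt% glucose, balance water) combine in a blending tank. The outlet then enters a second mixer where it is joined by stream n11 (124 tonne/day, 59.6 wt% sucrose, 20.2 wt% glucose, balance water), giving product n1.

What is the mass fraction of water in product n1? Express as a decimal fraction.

Overall, product flow = 990.2 tonne/day.
water in = 67.2×0.274 + 799×0.756 + 124×0.202 = 647.5 tonne/day.
water fraction in n1 = 0.654.

0.654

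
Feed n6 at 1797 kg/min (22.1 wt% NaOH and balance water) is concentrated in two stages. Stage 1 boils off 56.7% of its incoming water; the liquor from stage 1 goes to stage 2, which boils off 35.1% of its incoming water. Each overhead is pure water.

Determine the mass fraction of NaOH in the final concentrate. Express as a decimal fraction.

0.502

water in feed = 1797×0.779 = 1399.9 kg/min.
After stage 1: water left = (1−0.567)×1399.9 = 606.14; stream total = 1003.3 kg/min.
After stage 2: water left = (1−0.351)×606.14 = 393.39; final concentrate = 790.52 kg/min.
NaOH fraction = 397.14/790.52 = 0.502.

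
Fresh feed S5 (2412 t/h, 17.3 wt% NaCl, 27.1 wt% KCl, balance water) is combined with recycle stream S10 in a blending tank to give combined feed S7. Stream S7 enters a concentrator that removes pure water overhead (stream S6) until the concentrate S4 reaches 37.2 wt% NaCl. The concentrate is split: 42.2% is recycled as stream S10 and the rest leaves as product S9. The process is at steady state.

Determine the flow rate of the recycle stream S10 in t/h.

819 t/h

Overall NaCl balance (none leaves overhead): NaCl in fresh feed = NaCl in product, i.e. 2412×0.173 = (1−0.422)·S4·0.372.
S4 = 417.28/(0.372×0.578) = 1940.7 t/h.
Recycle S10 = 0.422×1940.7 = 818.96 t/h.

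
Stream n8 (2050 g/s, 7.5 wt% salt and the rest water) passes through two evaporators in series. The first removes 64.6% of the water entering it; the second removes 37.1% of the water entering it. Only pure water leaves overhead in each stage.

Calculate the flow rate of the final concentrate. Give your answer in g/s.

576 g/s

water in feed = 2050×0.925 = 1896.2 g/s.
After stage 1: water left = (1−0.646)×1896.2 = 671.27; stream total = 825.02 g/s.
After stage 2: water left = (1−0.371)×671.27 = 422.23; final concentrate = 575.98 g/s.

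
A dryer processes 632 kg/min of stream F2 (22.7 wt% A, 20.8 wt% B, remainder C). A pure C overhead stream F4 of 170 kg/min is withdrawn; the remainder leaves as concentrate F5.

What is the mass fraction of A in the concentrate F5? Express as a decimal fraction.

A is not removed: 632×0.227 = 143.46 kg/min of A enters F5.
Concentrate = 632 − 170 = 462 kg/min.
Mass fraction = 143.46/462 = 0.3105.

0.3105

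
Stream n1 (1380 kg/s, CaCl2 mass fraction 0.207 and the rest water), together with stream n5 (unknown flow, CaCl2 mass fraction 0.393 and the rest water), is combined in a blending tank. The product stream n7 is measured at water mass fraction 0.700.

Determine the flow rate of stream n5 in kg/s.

Let n5 be the unknown flow. Total out = 1380 + n5.
water balance: 1094.3 + 0.607·n5 = 0.700·(1380 + n5)
(0.607 − 0.700)·n5 = 0.700×1380 − 1094.3 = -128.34
n5 = -128.34 / -0.093 = 1380 kg/s

1380 kg/s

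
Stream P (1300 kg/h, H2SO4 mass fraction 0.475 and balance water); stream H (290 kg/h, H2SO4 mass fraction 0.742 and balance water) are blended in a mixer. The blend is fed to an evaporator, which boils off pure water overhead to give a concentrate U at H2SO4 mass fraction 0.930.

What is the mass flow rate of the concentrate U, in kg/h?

H2SO4 entering = 1300×0.475 + 290×0.742 = 832.68 kg/h.
All H2SO4 reports to U, so U = 832.68/0.930 = 895.35 kg/h.

895.4 kg/h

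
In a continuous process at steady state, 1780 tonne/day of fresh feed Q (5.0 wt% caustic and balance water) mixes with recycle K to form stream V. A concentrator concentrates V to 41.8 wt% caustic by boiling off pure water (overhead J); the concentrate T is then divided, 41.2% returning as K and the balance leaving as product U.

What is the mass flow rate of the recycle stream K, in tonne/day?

149.2 tonne/day

Overall caustic balance (none leaves overhead): caustic in fresh feed = caustic in product, i.e. 1780×0.050 = (1−0.412)·T·0.418.
T = 89/(0.418×0.588) = 362.11 tonne/day.
Recycle K = 0.412×362.11 = 149.19 tonne/day.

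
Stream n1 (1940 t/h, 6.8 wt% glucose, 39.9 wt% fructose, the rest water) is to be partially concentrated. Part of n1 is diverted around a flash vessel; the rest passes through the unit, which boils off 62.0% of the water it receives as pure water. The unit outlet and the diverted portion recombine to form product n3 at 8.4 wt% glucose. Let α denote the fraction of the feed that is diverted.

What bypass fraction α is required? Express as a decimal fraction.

All 1940×0.068 = 131.92 t/h of glucose reaches n3, so n3 = 131.92/0.084 = 1570.5 t/h and vapour = 369.52 t/h.
The evaporator receives (1−α)·1940 of feed at 0.533 water and removes 0.620 of that water:
0.620×0.533×(1−α)×1940 = 369.52
(1−α) = 369.52/641.09 = 0.5764;  α = 0.4236.

0.424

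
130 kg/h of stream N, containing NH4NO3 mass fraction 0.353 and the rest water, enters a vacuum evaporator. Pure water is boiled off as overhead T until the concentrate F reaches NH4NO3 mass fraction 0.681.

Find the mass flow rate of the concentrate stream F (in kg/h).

NH4NO3 is conserved: 130×0.353 = 45.89 kg/h all reports to the concentrate.
Concentrate = 45.89/(target fraction) = 67.386 kg/h.

67.39 kg/h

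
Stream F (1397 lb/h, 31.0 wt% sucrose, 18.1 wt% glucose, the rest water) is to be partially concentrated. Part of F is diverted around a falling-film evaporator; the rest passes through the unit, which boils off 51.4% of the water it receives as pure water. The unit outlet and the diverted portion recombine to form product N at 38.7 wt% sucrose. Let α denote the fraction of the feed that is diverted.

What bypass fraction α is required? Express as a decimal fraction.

0.240

All 1397×0.310 = 433.07 lb/h of sucrose reaches N, so N = 433.07/0.387 = 1119 lb/h and vapour = 277.96 lb/h.
The evaporator receives (1−α)·1397 of feed at 0.509 water and removes 0.514 of that water:
0.514×0.509×(1−α)×1397 = 277.96
(1−α) = 277.96/365.49 = 0.7605;  α = 0.2395.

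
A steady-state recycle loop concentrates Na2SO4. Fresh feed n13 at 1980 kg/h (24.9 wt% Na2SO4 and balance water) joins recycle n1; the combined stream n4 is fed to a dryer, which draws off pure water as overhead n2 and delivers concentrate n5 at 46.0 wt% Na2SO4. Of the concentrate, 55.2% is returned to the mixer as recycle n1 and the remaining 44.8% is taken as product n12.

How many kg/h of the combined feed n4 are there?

3301 kg/h

Overall Na2SO4 balance (none leaves overhead): Na2SO4 in fresh feed = Na2SO4 in product, i.e. 1980×0.249 = (1−0.552)·n5·0.460.
n5 = 493.02/(0.460×0.448) = 2392.4 kg/h.
Recycle n1 = 0.552×2392.4 = 1320.6 kg/h.
Combined feed n4 = 1980 + 1320.6 = 3300.6 kg/h.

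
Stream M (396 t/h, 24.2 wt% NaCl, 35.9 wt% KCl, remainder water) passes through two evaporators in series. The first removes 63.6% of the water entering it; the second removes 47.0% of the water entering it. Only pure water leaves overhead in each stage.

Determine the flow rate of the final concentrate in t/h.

water in feed = 396×0.399 = 158 t/h.
After stage 1: water left = (1−0.636)×158 = 57.513; stream total = 295.51 t/h.
After stage 2: water left = (1−0.470)×57.513 = 30.482; final concentrate = 268.48 t/h.

268.5 t/h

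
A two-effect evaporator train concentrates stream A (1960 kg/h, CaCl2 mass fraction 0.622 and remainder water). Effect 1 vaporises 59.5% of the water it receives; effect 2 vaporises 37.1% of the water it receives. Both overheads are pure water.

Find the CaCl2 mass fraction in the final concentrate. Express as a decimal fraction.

0.866

water in feed = 1960×0.378 = 740.88 kg/h.
After stage 1: water left = (1−0.595)×740.88 = 300.06; stream total = 1519.2 kg/h.
After stage 2: water left = (1−0.371)×300.06 = 188.74; final concentrate = 1407.9 kg/h.
CaCl2 fraction = 1219.1/1407.9 = 0.866.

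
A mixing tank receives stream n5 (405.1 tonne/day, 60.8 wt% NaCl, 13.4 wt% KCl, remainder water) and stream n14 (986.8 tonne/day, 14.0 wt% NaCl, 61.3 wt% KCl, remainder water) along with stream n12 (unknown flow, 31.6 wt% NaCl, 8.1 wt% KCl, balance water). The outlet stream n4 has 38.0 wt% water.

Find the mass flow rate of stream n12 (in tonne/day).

810.2 tonne/day

Let n12 be the unknown flow. Total out = 1391.9 + n12.
water balance: 348.26 + 0.603·n12 = 0.380·(1391.9 + n12)
(0.603 − 0.380)·n12 = 0.380×1391.9 − 348.26 = 180.67
n12 = 180.67 / 0.223 = 810.16 tonne/day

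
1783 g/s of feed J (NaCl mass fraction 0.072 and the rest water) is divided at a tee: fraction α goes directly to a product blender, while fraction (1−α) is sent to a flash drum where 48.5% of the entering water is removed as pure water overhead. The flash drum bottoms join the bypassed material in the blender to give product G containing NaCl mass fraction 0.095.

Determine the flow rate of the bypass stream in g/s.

All 1783×0.072 = 128.38 g/s of NaCl reaches G, so G = 128.38/0.095 = 1351.3 g/s and vapour = 431.67 g/s.
The evaporator receives (1−α)·1783 of feed at 0.928 water and removes 0.485 of that water:
0.485×0.928×(1−α)×1783 = 431.67
(1−α) = 431.67/802.49 = 0.5379;  α = 0.4621.
Bypass flow = 0.4621×1783 = 823.9 g/s.

823.9 g/s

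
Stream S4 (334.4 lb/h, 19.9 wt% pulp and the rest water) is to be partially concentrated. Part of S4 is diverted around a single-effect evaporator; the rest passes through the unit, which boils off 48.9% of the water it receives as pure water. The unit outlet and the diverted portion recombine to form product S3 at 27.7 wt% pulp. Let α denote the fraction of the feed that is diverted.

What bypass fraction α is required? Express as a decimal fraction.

All 334.4×0.199 = 66.546 lb/h of pulp reaches S3, so S3 = 66.546/0.277 = 240.24 lb/h and vapour = 94.163 lb/h.
The evaporator receives (1−α)·334.4 of feed at 0.801 water and removes 0.489 of that water:
0.489×0.801×(1−α)×334.4 = 94.163
(1−α) = 94.163/130.98 = 0.7189;  α = 0.2811.

0.281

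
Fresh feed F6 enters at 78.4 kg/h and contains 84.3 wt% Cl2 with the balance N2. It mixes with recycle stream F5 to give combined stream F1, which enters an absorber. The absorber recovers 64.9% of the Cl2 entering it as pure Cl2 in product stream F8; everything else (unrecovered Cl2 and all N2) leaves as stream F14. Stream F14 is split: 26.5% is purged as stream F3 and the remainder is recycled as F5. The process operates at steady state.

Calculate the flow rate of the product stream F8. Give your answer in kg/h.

57.81 kg/h

Cl2 in F1: m_A = 78.4×0.843 + (1−0.265)·(1−0.649)·m_A, so m_A = 66.091/0.7420 = 89.07 kg/h.
Product F8 = 0.649×89.07 = 57.806 kg/h.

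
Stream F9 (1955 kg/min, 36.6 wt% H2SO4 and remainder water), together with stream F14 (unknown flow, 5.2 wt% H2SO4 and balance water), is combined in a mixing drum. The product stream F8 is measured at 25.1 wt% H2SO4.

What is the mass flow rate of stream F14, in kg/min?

1130 kg/min

Let F14 be the unknown flow. Total out = 1955 + F14.
H2SO4 balance: 715.53 + 0.052·F14 = 0.251·(1955 + F14)
(0.052 − 0.251)·F14 = 0.251×1955 − 715.53 = -224.82
F14 = -224.82 / -0.199 = 1129.8 kg/min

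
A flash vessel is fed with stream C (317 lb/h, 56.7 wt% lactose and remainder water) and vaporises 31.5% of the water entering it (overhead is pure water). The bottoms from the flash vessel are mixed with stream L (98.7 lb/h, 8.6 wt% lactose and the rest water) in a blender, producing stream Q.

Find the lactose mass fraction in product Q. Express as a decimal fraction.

0.505

Vapour removed = 0.315×0.433×317 = 43.237 lb/h; concentrate = 273.76 lb/h.
lactose reaching the mixer = 179.74 (from concentrate) + 98.7×0.086 = 188.23 lb/h.
Product flow = 273.76 + 98.7 = 372.46 lb/h; lactose fraction = 0.505.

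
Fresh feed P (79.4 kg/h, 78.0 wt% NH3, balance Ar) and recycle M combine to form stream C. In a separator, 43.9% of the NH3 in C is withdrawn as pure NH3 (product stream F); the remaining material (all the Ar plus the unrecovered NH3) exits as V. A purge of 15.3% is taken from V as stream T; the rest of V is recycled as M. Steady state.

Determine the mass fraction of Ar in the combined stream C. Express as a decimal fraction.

Ar enters only via P and leaves only via the purge: 79.4×0.220 = 0.153×(Ar in V), and the separator passes all Ar, so Ar in C = Ar in V = 114.17 kg/h.
NH3 in C: m_A = 79.4×0.780 + (1−0.153)·(1−0.439)·m_A, so m_A = 61.932/0.5248 = 118 kg/h.
C = 118 + 114.17 = 232.17 kg/h.
Ar fraction in C = 114.17/232.17 = 0.4917.

0.4917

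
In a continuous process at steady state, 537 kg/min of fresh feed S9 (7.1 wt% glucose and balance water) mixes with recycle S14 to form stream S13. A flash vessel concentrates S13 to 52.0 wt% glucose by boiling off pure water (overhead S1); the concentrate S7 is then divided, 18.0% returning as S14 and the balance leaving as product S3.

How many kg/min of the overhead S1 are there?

Overall glucose balance (none leaves overhead): glucose in fresh feed = glucose in product, i.e. 537×0.071 = (1−0.180)·S7·0.520.
S7 = 38.127/(0.520×0.820) = 89.416 kg/min.
Recycle S14 = 0.180×89.416 = 16.095 kg/min.
Combined feed S13 = 537 + 16.095 = 553.09 kg/min.
Overhead S1 = S13 − S7 = 553.09 − 89.416 = 463.68 kg/min.

463.7 kg/min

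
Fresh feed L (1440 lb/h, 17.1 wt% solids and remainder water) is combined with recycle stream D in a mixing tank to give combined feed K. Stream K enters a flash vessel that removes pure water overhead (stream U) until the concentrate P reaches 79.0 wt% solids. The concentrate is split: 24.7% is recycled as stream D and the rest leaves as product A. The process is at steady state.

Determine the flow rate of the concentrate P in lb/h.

413.9 lb/h

Overall solids balance (none leaves overhead): solids in fresh feed = solids in product, i.e. 1440×0.171 = (1−0.247)·P·0.790.
P = 246.24/(0.790×0.753) = 413.94 lb/h.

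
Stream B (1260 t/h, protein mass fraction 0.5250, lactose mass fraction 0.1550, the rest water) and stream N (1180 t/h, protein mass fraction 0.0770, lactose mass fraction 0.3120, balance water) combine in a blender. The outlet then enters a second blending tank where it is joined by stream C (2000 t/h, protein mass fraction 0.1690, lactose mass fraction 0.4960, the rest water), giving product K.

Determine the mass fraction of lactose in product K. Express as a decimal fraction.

0.3503

Overall, product flow = 4440 t/h.
lactose in = 1260×0.155 + 1180×0.312 + 2000×0.496 = 1555.5 t/h.
lactose fraction in K = 0.3503.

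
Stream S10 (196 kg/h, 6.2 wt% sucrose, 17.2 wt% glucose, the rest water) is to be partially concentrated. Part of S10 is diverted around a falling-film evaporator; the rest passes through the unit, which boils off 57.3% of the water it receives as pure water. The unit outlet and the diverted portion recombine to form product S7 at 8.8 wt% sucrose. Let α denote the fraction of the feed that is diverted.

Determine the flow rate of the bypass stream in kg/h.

All 196×0.062 = 12.152 kg/h of sucrose reaches S7, so S7 = 12.152/0.088 = 138.09 kg/h and vapour = 57.909 kg/h.
The evaporator receives (1−α)·196 of feed at 0.766 water and removes 0.573 of that water:
0.573×0.766×(1−α)×196 = 57.909
(1−α) = 57.909/86.028 = 0.6731;  α = 0.3269.
Bypass flow = 0.3269×196 = 64.064 kg/h.

64.06 kg/h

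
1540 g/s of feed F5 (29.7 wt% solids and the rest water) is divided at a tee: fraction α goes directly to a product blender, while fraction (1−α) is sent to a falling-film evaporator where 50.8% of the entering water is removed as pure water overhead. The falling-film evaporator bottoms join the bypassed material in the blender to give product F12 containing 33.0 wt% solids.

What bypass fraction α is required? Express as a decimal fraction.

0.720

All 1540×0.297 = 457.38 g/s of solids reaches F12, so F12 = 457.38/0.330 = 1386 g/s and vapour = 154 g/s.
The evaporator receives (1−α)·1540 of feed at 0.703 water and removes 0.508 of that water:
0.508×0.703×(1−α)×1540 = 154
(1−α) = 154/549.97 = 0.2800;  α = 0.7200.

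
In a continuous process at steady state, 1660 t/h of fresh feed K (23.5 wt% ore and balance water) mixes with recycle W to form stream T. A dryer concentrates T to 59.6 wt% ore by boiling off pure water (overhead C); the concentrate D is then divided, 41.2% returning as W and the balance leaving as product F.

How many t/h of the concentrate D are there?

Overall ore balance (none leaves overhead): ore in fresh feed = ore in product, i.e. 1660×0.235 = (1−0.412)·D·0.596.
D = 390.1/(0.596×0.588) = 1113.1 t/h.

1113 t/h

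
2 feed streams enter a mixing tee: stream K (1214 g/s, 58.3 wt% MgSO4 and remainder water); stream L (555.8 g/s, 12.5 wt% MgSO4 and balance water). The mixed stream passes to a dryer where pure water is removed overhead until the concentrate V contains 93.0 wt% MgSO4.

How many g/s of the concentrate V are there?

835.7 g/s

MgSO4 entering = 1214×0.583 + 555.8×0.125 = 777.24 g/s.
All MgSO4 reports to V, so V = 777.24/0.930 = 835.74 g/s.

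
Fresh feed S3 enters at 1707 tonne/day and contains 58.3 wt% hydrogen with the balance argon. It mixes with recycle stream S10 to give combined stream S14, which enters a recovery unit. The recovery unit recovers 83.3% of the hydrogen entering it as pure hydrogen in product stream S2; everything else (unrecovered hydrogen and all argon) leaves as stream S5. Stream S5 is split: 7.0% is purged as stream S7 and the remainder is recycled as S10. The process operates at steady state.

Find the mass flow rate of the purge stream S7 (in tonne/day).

argon enters only via S3 and leaves only via the purge: 1707×0.417 = 0.070×(argon in S5), and the recovery unit passes all argon, so argon in S14 = argon in S5 = 10169 tonne/day.
hydrogen in S14: m_A = 1707×0.583 + (1−0.070)·(1−0.833)·m_A, so m_A = 995.18/0.8447 = 1178.2 tonne/day.
S5 = (1−0.833)×1178.2 + 10169 = 10366 tonne/day.
Purge S7 = 0.070×10366 = 725.59 tonne/day.

725.6 tonne/day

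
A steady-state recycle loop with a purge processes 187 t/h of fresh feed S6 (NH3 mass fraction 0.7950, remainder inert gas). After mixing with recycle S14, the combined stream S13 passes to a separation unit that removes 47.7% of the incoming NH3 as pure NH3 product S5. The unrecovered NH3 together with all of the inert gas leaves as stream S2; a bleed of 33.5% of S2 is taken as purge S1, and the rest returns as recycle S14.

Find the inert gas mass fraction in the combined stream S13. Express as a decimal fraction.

0.3342

inert gas enters only via S6 and leaves only via the purge: 187×0.205 = 0.335×(inert gas in S2), and the separation unit passes all inert gas, so inert gas in S13 = inert gas in S2 = 114.43 t/h.
NH3 in S13: m_A = 187×0.795 + (1−0.335)·(1−0.477)·m_A, so m_A = 148.67/0.6522 = 227.94 t/h.
S13 = 227.94 + 114.43 = 342.37 t/h.
inert gas fraction in S13 = 114.43/342.37 = 0.3342.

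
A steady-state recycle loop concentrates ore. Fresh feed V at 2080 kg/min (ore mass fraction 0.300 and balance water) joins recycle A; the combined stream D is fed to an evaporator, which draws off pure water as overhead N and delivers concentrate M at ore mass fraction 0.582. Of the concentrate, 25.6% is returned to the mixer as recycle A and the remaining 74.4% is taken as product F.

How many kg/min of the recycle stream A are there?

Overall ore balance (none leaves overhead): ore in fresh feed = ore in product, i.e. 2080×0.300 = (1−0.256)·M·0.582.
M = 624/(0.582×0.744) = 1441.1 kg/min.
Recycle A = 0.256×1441.1 = 368.92 kg/min.

368.9 kg/min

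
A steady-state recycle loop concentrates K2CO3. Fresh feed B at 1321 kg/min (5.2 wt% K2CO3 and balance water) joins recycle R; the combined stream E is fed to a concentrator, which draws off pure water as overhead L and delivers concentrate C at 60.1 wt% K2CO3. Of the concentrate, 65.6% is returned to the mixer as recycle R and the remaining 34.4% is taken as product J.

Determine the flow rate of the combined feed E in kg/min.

Overall K2CO3 balance (none leaves overhead): K2CO3 in fresh feed = K2CO3 in product, i.e. 1321×0.052 = (1−0.656)·C·0.601.
C = 68.692/(0.601×0.344) = 332.26 kg/min.
Recycle R = 0.656×332.26 = 217.96 kg/min.
Combined feed E = 1321 + 217.96 = 1539 kg/min.

1539 kg/min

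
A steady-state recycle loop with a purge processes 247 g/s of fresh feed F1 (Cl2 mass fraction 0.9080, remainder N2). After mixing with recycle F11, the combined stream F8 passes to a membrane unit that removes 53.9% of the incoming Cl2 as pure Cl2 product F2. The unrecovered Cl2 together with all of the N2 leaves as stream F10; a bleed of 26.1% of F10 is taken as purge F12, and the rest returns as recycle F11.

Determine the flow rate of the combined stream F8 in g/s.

N2 enters only via F1 and leaves only via the purge: 247×0.092 = 0.261×(N2 in F10), and the membrane unit passes all N2, so N2 in F8 = N2 in F10 = 87.065 g/s.
Cl2 in F8: m_A = 247×0.908 + (1−0.261)·(1−0.539)·m_A, so m_A = 224.28/0.6593 = 340.16 g/s.
F8 = 340.16 + 87.065 = 427.23 g/s.

427.2 g/s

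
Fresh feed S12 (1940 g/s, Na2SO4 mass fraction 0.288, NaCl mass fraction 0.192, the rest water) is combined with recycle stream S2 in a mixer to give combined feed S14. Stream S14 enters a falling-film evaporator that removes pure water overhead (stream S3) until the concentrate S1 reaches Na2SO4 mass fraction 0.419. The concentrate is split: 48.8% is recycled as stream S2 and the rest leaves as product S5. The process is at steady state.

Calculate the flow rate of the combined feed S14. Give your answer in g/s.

Overall Na2SO4 balance (none leaves overhead): Na2SO4 in fresh feed = Na2SO4 in product, i.e. 1940×0.288 = (1−0.488)·S1·0.419.
S1 = 558.72/(0.419×0.512) = 2604.4 g/s.
Recycle S2 = 0.488×2604.4 = 1271 g/s.
Combined feed S14 = 1940 + 1271 = 3211 g/s.

3211 g/s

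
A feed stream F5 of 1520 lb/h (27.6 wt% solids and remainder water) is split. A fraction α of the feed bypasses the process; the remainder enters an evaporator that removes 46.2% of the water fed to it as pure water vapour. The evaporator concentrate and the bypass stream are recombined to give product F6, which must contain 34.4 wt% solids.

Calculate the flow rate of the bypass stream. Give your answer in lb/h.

All 1520×0.276 = 419.52 lb/h of solids reaches F6, so F6 = 419.52/0.344 = 1219.5 lb/h and vapour = 300.47 lb/h.
The evaporator receives (1−α)·1520 of feed at 0.724 water and removes 0.462 of that water:
0.462×0.724×(1−α)×1520 = 300.47
(1−α) = 300.47/508.42 = 0.5910;  α = 0.4090.
Bypass flow = 0.4090×1520 = 621.72 lb/h.

621.7 lb/h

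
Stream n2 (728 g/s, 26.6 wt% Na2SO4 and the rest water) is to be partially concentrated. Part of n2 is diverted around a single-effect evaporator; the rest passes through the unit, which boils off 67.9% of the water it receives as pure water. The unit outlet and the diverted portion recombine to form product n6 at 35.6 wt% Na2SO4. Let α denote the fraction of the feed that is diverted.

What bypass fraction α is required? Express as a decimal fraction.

0.493

All 728×0.266 = 193.65 g/s of Na2SO4 reaches n6, so n6 = 193.65/0.356 = 543.96 g/s and vapour = 184.04 g/s.
The evaporator receives (1−α)·728 of feed at 0.734 water and removes 0.679 of that water:
0.679×0.734×(1−α)×728 = 184.04
(1−α) = 184.04/362.83 = 0.5073;  α = 0.4927.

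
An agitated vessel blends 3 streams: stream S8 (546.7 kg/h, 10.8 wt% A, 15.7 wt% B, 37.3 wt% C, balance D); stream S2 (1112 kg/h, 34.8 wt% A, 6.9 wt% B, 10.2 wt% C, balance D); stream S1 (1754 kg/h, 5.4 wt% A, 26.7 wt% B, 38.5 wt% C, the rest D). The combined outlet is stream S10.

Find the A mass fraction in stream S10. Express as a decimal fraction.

0.158

Total flow out = 546.7 + 1112 + 1754 = 3412.7 kg/h.
A in = 546.7×0.108 + 1112×0.348 + 1754×0.054 = 540.74 kg/h.
A mass fraction in S10 = 540.74/3412.7 = 0.158.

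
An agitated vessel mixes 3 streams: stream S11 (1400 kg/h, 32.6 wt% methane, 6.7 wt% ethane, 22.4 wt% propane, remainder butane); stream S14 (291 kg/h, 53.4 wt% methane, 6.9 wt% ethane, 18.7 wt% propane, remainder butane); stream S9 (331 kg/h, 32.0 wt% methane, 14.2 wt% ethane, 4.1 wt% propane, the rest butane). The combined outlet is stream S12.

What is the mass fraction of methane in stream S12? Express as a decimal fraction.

0.3550

Total flow out = 1400 + 291 + 331 = 2022 kg/h.
methane in = 1400×0.326 + 291×0.534 + 331×0.320 = 717.71 kg/h.
methane mass fraction in S12 = 717.71/2022 = 0.3550.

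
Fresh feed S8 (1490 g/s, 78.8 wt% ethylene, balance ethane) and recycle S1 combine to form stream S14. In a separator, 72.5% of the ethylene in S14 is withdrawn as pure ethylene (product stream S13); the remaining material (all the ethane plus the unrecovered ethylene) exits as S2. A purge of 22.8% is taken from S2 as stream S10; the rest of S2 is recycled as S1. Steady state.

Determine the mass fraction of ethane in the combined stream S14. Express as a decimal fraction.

ethane enters only via S8 and leaves only via the purge: 1490×0.212 = 0.228×(ethane in S2), and the separator passes all ethane, so ethane in S14 = ethane in S2 = 1385.4 g/s.
ethylene in S14: m_A = 1490×0.788 + (1−0.228)·(1−0.725)·m_A, so m_A = 1174.1/0.7877 = 1490.6 g/s.
S14 = 1490.6 + 1385.4 = 2876 g/s.
ethane fraction in S14 = 1385.4/2876 = 0.482.

0.482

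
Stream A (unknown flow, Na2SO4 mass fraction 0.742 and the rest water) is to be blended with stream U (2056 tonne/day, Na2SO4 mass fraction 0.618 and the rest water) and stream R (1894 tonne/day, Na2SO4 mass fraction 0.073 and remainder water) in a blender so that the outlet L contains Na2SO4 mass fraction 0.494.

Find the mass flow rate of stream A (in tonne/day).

2187 tonne/day

Let A be the unknown flow. Total out = 3950 + A.
Na2SO4 balance: 1408.9 + 0.742·A = 0.494·(3950 + A)
(0.742 − 0.494)·A = 0.494×3950 − 1408.9 = 542.43
A = 542.43 / 0.248 = 2187.2 tonne/day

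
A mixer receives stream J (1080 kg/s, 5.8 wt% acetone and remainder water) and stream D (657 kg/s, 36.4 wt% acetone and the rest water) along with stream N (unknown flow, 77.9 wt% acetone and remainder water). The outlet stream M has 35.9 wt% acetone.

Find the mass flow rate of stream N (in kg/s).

Let N be the unknown flow. Total out = 1737 + N.
acetone balance: 301.79 + 0.779·N = 0.359·(1737 + N)
(0.779 − 0.359)·N = 0.359×1737 − 301.79 = 321.79
N = 321.79 / 0.420 = 766.18 kg/s

766.2 kg/s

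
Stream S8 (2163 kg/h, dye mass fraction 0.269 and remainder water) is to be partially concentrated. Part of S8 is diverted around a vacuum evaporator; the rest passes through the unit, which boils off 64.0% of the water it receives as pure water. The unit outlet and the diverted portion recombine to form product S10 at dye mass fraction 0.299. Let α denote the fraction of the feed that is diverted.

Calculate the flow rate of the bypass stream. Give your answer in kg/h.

All 2163×0.269 = 581.85 kg/h of dye reaches S10, so S10 = 581.85/0.299 = 1946 kg/h and vapour = 217.02 kg/h.
The evaporator receives (1−α)·2163 of feed at 0.731 water and removes 0.640 of that water:
0.640×0.731×(1−α)×2163 = 217.02
(1−α) = 217.02/1011.9 = 0.2145;  α = 0.7855.
Bypass flow = 0.7855×2163 = 1699.1 kg/h.

1699 kg/h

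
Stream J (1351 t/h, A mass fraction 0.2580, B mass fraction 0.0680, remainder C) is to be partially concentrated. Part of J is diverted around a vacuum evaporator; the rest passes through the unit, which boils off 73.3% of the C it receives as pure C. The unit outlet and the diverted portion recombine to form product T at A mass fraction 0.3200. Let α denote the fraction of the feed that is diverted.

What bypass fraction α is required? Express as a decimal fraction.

All 1351×0.258 = 348.56 t/h of A reaches T, so T = 348.56/0.320 = 1089.2 t/h and vapour = 261.76 t/h.
The evaporator receives (1−α)·1351 of feed at 0.674 C and removes 0.733 of that C:
0.733×0.674×(1−α)×1351 = 261.76
(1−α) = 261.76/667.45 = 0.3922;  α = 0.6078.

0.608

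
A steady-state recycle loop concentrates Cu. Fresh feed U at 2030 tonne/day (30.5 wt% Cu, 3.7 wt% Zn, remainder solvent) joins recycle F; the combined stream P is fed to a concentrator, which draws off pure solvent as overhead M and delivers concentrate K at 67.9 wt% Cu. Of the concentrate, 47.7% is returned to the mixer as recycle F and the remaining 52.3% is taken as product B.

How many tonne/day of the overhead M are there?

Overall Cu balance (none leaves overhead): Cu in fresh feed = Cu in product, i.e. 2030×0.305 = (1−0.477)·K·0.679.
K = 619.15/(0.679×0.523) = 1743.5 tonne/day.
Recycle F = 0.477×1743.5 = 831.65 tonne/day.
Combined feed P = 2030 + 831.65 = 2861.7 tonne/day.
Overhead M = P − K = 2861.7 − 1743.5 = 1118.1 tonne/day.

1118 tonne/day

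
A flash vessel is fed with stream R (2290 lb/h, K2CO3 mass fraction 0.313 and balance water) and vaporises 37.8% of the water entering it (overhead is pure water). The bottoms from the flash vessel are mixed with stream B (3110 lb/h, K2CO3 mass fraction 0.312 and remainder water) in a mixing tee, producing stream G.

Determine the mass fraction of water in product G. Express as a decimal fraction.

Vapour removed = 0.378×0.687×2290 = 594.68 lb/h; concentrate = 1695.3 lb/h.
water reaching the mixer = 978.55 (from concentrate) + 3110×0.688 = 3118.2 lb/h.
Product flow = 1695.3 + 3110 = 4805.3 lb/h; water fraction = 0.649.

0.649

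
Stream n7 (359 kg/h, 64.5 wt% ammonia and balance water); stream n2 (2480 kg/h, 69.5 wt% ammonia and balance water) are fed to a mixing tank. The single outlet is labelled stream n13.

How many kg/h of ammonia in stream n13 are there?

1955 kg/h

ammonia out = ammonia in = 359×0.645 + 2480×0.695 = 1955.2 kg/h.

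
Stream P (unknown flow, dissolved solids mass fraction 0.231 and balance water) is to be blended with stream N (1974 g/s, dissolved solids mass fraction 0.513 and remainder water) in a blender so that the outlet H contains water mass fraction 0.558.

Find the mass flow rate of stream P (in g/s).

664.2 g/s

Let P be the unknown flow. Total out = 1974 + P.
water balance: 961.34 + 0.769·P = 0.558·(1974 + P)
(0.769 − 0.558)·P = 0.558×1974 − 961.34 = 140.15
P = 140.15 / 0.211 = 664.24 g/s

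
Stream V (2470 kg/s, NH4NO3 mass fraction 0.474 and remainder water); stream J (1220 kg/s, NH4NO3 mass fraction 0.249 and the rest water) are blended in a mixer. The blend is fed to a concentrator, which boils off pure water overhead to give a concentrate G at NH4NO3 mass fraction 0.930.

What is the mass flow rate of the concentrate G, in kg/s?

1586 kg/s

NH4NO3 entering = 2470×0.474 + 1220×0.249 = 1474.6 kg/s.
All NH4NO3 reports to G, so G = 1474.6/0.930 = 1585.5 kg/s.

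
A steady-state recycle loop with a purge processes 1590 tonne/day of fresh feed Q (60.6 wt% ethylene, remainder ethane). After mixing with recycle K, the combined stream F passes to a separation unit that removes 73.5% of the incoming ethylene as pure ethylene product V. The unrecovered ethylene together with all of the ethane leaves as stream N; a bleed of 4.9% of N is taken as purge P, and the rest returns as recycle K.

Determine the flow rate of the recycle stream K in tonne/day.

12480 tonne/day

ethane enters only via Q and leaves only via the purge: 1590×0.394 = 0.049×(ethane in N), and the separation unit passes all ethane, so ethane in F = ethane in N = 12785 tonne/day.
ethylene in F: m_A = 1590×0.606 + (1−0.049)·(1−0.735)·m_A, so m_A = 963.54/0.7480 = 1288.2 tonne/day.
N = (1−0.735)×1288.2 + 12785 = 13126 tonne/day.
Recycle K = (1−0.049)×13126 = 12483 tonne/day.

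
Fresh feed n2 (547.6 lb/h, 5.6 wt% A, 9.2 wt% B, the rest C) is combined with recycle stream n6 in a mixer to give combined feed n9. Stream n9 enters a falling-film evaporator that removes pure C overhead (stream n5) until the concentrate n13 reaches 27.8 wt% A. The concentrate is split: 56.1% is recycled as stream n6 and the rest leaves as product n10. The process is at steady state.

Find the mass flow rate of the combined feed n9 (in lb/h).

Overall A balance (none leaves overhead): A in fresh feed = A in product, i.e. 547.6×0.056 = (1−0.561)·n13·0.278.
n13 = 30.666/(0.278×0.439) = 251.27 lb/h.
Recycle n6 = 0.561×251.27 = 140.96 lb/h.
Combined feed n9 = 547.6 + 140.96 = 688.56 lb/h.

688.6 lb/h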